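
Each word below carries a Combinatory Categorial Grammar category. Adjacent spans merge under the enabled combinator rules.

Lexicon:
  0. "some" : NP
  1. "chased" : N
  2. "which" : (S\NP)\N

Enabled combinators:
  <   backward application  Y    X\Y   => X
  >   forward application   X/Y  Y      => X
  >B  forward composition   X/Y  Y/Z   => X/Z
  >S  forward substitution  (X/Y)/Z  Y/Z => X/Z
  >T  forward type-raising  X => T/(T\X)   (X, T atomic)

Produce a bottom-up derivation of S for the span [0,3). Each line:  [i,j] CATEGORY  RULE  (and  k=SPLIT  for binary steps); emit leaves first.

[0,3] S   <
  [0,1] "some" : NP
  [1,3] S\NP   <
    [1,2] "chased" : N
    [2,3] "which" : (S\NP)\N

[0,1] NP  lex  "some"
[1,2] N  lex  "chased"
[2,3] (S\NP)\N  lex  "which"
[1,3] S\NP  <  k=2
[0,3] S  <  k=1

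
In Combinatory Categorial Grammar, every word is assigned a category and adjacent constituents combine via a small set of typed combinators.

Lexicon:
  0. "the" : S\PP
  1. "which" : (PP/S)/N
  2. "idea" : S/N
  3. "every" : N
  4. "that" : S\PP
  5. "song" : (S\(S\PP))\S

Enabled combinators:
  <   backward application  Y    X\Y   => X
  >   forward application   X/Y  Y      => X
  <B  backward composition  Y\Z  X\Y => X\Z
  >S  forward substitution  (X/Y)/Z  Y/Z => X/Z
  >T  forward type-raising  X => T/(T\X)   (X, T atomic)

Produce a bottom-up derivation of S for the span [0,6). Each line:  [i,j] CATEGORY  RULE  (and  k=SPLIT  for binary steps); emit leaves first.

[0,6] S   <
  [0,1] "the" : S\PP
  [1,6] S\(S\PP)   <
    [1,5] S   <
      [1,4] PP   >
        [1,3] PP/N   >S
          [1,2] "which" : (PP/S)/N
          [2,3] "idea" : S/N
        [3,4] "every" : N
      [4,5] "that" : S\PP
    [5,6] "song" : (S\(S\PP))\S

[0,1] S\PP  lex  "the"
[1,2] (PP/S)/N  lex  "which"
[2,3] S/N  lex  "idea"
[1,3] PP/N  >S  k=2
[3,4] N  lex  "every"
[1,4] PP  >  k=3
[4,5] S\PP  lex  "that"
[1,5] S  <  k=4
[5,6] (S\(S\PP))\S  lex  "song"
[1,6] S\(S\PP)  <  k=5
[0,6] S  <  k=1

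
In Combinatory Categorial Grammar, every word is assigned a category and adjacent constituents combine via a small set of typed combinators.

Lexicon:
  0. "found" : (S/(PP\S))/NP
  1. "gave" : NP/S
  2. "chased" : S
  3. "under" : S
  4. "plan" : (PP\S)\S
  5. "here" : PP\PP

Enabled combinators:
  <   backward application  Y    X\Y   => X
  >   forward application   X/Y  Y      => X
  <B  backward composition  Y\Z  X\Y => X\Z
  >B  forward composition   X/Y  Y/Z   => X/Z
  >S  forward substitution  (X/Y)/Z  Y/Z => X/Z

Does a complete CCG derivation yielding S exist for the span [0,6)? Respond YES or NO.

[0,6] S   >
  [0,3] S/(PP\S)   >
    [0,1] "found" : (S/(PP\S))/NP
    [1,3] NP   >
      [1,2] "gave" : NP/S
      [2,3] "chased" : S
  [3,6] PP\S   <B
    [3,5] PP\S   <
      [3,4] "under" : S
      [4,5] "plan" : (PP\S)\S
    [5,6] "here" : PP\PP

YES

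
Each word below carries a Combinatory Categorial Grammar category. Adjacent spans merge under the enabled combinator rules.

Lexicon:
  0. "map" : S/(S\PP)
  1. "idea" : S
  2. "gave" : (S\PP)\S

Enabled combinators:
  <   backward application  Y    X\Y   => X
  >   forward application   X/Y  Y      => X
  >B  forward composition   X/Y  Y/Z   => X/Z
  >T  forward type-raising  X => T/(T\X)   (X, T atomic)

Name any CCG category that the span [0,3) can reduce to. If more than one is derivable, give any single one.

[0,3] S   >
  [0,1] "map" : S/(S\PP)
  [1,3] S\PP   <
    [1,2] "idea" : S
    [2,3] "gave" : (S\PP)\S

S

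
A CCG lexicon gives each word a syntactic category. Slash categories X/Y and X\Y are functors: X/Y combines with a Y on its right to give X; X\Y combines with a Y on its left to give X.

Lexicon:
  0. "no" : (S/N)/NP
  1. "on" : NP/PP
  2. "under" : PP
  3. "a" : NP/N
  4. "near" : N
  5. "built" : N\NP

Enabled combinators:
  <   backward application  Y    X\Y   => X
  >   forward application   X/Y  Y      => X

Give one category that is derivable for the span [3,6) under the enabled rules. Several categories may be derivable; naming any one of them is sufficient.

[0,6] S   >
  [0,3] S/N   >
    [0,1] "no" : (S/N)/NP
    [1,3] NP   >
      [1,2] "on" : NP/PP
      [2,3] "under" : PP
  [3,6] N   <
    [3,5] NP   >
      [3,4] "a" : NP/N
      [4,5] "near" : N
    [5,6] "built" : N\NP

N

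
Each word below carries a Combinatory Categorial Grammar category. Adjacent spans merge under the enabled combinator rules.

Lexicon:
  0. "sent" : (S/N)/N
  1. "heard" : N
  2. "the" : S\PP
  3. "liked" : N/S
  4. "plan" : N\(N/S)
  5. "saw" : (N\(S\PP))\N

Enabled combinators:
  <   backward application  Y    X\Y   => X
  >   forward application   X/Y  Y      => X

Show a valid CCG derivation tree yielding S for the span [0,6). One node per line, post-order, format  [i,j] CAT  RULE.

[0,1] (S/N)/N  lex  "sent"
[1,2] N  lex  "heard"
[0,2] S/N  >  k=1
[2,3] S\PP  lex  "the"
[3,4] N/S  lex  "liked"
[4,5] N\(N/S)  lex  "plan"
[3,5] N  <  k=4
[5,6] (N\(S\PP))\N  lex  "saw"
[3,6] N\(S\PP)  <  k=5
[2,6] N  <  k=3
[0,6] S  >  k=2

[0,6] S   >
  [0,2] S/N   >
    [0,1] "sent" : (S/N)/N
    [1,2] "heard" : N
  [2,6] N   <
    [2,3] "the" : S\PP
    [3,6] N\(S\PP)   <
      [3,5] N   <
        [3,4] "liked" : N/S
        [4,5] "plan" : N\(N/S)
      [5,6] "saw" : (N\(S\PP))\N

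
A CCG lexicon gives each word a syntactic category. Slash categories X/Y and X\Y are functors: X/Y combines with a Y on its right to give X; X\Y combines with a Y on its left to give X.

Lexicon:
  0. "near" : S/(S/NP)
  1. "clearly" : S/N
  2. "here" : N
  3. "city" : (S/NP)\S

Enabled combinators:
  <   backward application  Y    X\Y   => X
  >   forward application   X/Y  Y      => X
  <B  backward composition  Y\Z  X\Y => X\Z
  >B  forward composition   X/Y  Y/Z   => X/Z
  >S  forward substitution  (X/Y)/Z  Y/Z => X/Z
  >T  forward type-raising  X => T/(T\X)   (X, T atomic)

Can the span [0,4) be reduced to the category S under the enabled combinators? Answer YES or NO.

YES

[0,4] S   >
  [0,1] "near" : S/(S/NP)
  [1,4] S/NP   <
    [1,3] S   >
      [1,2] "clearly" : S/N
      [2,3] "here" : N
    [3,4] "city" : (S/NP)\S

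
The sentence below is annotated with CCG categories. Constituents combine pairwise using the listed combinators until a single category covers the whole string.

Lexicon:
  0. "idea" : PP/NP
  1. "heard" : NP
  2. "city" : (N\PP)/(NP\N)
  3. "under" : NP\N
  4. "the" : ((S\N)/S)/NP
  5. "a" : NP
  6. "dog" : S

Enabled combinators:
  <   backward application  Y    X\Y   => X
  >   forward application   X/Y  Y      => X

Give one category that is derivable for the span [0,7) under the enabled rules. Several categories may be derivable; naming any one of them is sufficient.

[0,7] S   <
  [0,4] N   <
    [0,2] PP   >
      [0,1] "idea" : PP/NP
      [1,2] "heard" : NP
    [2,4] N\PP   >
      [2,3] "city" : (N\PP)/(NP\N)
      [3,4] "under" : NP\N
  [4,7] S\N   >
    [4,6] (S\N)/S   >
      [4,5] "the" : ((S\N)/S)/NP
      [5,6] "a" : NP
    [6,7] "dog" : S

S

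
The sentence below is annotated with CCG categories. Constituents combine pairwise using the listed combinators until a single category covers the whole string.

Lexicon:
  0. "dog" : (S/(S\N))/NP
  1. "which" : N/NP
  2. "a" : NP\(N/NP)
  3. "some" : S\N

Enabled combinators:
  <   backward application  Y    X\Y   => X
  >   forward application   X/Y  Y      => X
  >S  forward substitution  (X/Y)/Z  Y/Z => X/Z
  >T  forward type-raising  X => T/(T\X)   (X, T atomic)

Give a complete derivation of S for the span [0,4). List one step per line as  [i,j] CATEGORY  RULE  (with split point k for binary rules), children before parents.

[0,4] S   >
  [0,3] S/(S\N)   >
    [0,1] "dog" : (S/(S\N))/NP
    [1,3] NP   <
      [1,2] "which" : N/NP
      [2,3] "a" : NP\(N/NP)
  [3,4] "some" : S\N

[0,1] (S/(S\N))/NP  lex  "dog"
[1,2] N/NP  lex  "which"
[2,3] NP\(N/NP)  lex  "a"
[1,3] NP  <  k=2
[0,3] S/(S\N)  >  k=1
[3,4] S\N  lex  "some"
[0,4] S  >  k=3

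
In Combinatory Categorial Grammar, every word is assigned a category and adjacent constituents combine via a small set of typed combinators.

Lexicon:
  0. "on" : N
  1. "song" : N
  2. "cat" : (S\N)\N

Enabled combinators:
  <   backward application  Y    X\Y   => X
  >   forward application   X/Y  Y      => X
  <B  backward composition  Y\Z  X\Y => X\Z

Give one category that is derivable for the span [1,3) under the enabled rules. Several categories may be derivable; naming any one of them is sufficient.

S\N

[0,3] S   <
  [0,1] "on" : N
  [1,3] S\N   <
    [1,2] "song" : N
    [2,3] "cat" : (S\N)\N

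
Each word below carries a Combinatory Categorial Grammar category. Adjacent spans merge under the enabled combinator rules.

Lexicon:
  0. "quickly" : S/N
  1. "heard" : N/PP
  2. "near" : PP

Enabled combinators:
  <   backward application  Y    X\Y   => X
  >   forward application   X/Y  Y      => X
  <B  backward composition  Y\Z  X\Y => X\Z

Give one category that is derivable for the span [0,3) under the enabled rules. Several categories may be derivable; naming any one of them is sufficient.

S

[0,3] S   >
  [0,1] "quickly" : S/N
  [1,3] N   >
    [1,2] "heard" : N/PP
    [2,3] "near" : PP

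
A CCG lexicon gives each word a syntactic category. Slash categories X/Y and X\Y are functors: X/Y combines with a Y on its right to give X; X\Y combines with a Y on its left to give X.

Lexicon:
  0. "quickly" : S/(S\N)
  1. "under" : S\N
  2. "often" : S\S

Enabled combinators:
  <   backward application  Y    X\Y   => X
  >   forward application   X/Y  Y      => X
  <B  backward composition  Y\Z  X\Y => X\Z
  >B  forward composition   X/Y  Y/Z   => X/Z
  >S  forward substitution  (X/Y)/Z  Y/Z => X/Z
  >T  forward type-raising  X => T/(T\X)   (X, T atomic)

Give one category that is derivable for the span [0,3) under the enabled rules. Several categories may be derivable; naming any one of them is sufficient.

S

[0,3] S   >
  [0,1] "quickly" : S/(S\N)
  [1,3] S\N   <B
    [1,2] "under" : S\N
    [2,3] "often" : S\S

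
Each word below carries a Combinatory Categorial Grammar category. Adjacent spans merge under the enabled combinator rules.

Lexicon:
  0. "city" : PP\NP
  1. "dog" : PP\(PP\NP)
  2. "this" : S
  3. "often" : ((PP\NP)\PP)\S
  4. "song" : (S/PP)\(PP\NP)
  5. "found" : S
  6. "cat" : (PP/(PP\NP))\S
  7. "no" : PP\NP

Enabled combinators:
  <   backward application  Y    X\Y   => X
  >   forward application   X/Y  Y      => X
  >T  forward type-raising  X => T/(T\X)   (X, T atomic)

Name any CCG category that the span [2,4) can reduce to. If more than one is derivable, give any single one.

(PP\NP)\PP

[0,8] S   >
  [0,5] S/PP   <
    [0,4] PP\NP   <
      [0,2] PP   <
        [0,1] "city" : PP\NP
        [1,2] "dog" : PP\(PP\NP)
      [2,4] (PP\NP)\PP   <
        [2,3] "this" : S
        [3,4] "often" : ((PP\NP)\PP)\S
    [4,5] "song" : (S/PP)\(PP\NP)
  [5,8] PP   >
    [5,7] PP/(PP\NP)   <
      [5,6] "found" : S
      [6,7] "cat" : (PP/(PP\NP))\S
    [7,8] "no" : PP\NP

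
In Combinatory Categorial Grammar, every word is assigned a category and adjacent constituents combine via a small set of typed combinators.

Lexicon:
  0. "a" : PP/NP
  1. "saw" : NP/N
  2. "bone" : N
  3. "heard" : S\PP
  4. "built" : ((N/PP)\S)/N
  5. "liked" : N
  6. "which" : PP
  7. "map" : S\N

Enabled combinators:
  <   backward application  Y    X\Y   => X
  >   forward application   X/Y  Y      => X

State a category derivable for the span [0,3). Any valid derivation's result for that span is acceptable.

[0,8] S   <
  [0,7] N   >
    [0,6] N/PP   <
      [0,4] S   <
        [0,3] PP   >
          [0,1] "a" : PP/NP
          [1,3] NP   >
            [1,2] "saw" : NP/N
            [2,3] "bone" : N
        [3,4] "heard" : S\PP
      [4,6] (N/PP)\S   >
        [4,5] "built" : ((N/PP)\S)/N
        [5,6] "liked" : N
    [6,7] "which" : PP
  [7,8] "map" : S\N

PP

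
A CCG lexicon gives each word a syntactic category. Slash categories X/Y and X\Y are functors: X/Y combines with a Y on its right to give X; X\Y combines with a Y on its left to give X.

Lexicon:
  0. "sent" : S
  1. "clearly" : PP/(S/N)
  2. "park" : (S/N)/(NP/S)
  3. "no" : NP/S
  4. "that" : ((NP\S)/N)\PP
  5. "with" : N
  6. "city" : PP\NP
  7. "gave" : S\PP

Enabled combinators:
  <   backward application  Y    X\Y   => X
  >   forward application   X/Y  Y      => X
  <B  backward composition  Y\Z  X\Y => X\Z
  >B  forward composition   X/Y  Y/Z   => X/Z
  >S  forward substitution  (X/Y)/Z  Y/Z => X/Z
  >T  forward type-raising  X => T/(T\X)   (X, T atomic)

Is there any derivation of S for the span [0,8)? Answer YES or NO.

[0,8] S   <
  [0,6] NP   <
    [0,1] "sent" : S
    [1,6] NP\S   >
      [1,5] (NP\S)/N   <
        [1,4] PP   >
          [1,2] "clearly" : PP/(S/N)
          [2,4] S/N   >
            [2,3] "park" : (S/N)/(NP/S)
            [3,4] "no" : NP/S
        [4,5] "that" : ((NP\S)/N)\PP
      [5,6] "with" : N
  [6,8] S\NP   <B
    [6,7] "city" : PP\NP
    [7,8] "gave" : S\PP

YES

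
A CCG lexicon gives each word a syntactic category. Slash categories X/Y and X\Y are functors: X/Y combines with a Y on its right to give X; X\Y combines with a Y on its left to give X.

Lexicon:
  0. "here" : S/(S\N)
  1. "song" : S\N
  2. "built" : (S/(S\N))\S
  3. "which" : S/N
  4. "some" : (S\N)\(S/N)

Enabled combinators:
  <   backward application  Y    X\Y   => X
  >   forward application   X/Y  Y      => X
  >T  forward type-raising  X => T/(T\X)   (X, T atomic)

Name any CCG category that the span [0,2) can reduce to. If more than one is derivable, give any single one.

[0,5] S   >
  [0,3] S/(S\N)   <
    [0,2] S   >
      [0,1] "here" : S/(S\N)
      [1,2] "song" : S\N
    [2,3] "built" : (S/(S\N))\S
  [3,5] S\N   <
    [3,4] "which" : S/N
    [4,5] "some" : (S\N)\(S/N)

S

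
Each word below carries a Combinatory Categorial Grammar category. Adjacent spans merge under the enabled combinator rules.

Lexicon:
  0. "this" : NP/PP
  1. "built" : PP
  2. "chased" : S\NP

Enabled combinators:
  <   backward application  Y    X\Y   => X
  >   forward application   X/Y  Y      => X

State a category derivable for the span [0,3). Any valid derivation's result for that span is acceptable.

S

[0,3] S   <
  [0,2] NP   >
    [0,1] "this" : NP/PP
    [1,2] "built" : PP
  [2,3] "chased" : S\NP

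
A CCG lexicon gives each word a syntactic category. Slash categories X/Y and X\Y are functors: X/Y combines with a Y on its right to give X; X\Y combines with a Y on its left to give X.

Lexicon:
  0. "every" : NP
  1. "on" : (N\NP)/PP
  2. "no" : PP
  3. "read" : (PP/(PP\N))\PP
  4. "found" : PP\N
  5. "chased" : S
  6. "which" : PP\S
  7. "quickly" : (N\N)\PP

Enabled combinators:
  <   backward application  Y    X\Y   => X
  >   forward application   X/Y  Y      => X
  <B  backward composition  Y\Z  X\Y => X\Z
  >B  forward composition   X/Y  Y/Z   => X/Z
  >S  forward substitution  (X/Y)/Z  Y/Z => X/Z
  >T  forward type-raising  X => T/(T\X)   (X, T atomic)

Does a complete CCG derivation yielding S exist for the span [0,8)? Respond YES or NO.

NP (N\NP)/PP PP (PP/(PP\N))\PP PP\N S PP\S (N\N)\PP
CKY chart[0,8] = {N, N/(N\N), NP/(NP\N), PP/(PP\N), S/(S\N)}; S ∉ chart

NO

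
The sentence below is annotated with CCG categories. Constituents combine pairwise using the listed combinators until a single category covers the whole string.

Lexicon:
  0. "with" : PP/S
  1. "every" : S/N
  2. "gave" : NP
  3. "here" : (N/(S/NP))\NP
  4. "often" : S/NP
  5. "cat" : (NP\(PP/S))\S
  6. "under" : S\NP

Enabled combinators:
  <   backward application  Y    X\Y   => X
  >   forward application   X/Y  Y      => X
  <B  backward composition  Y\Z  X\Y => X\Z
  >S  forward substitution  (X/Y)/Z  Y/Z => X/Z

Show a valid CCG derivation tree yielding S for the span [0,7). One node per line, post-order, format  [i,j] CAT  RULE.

[0,1] PP/S  lex  "with"
[1,2] S/N  lex  "every"
[2,3] NP  lex  "gave"
[3,4] (N/(S/NP))\NP  lex  "here"
[2,4] N/(S/NP)  <  k=3
[4,5] S/NP  lex  "often"
[2,5] N  >  k=4
[1,5] S  >  k=2
[5,6] (NP\(PP/S))\S  lex  "cat"
[1,6] NP\(PP/S)  <  k=5
[0,6] NP  <  k=1
[6,7] S\NP  lex  "under"
[0,7] S  <  k=6

[0,7] S   <
  [0,6] NP   <
    [0,1] "with" : PP/S
    [1,6] NP\(PP/S)   <
      [1,5] S   >
        [1,2] "every" : S/N
        [2,5] N   >
          [2,4] N/(S/NP)   <
            [2,3] "gave" : NP
            [3,4] "here" : (N/(S/NP))\NP
          [4,5] "often" : S/NP
      [5,6] "cat" : (NP\(PP/S))\S
  [6,7] "under" : S\NP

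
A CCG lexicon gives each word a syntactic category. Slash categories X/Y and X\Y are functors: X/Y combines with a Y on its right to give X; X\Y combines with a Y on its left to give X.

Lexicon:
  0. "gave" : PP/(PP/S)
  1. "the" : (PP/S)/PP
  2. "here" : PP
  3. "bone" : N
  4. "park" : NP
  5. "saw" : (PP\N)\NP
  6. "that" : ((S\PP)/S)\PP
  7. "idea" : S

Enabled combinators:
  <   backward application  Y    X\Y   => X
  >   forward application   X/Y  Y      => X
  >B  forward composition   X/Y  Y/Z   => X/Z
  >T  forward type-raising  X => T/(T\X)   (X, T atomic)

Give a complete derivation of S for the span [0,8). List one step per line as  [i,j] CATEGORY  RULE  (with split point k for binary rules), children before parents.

[0,1] PP/(PP/S)  lex  "gave"
[1,2] (PP/S)/PP  lex  "the"
[2,3] PP  lex  "here"
[1,3] PP/S  >  k=2
[0,3] PP  >  k=1
[3,4] N  lex  "bone"
[4,5] NP  lex  "park"
[5,6] (PP\N)\NP  lex  "saw"
[4,6] PP\N  <  k=5
[3,6] PP  <  k=4
[6,7] ((S\PP)/S)\PP  lex  "that"
[3,7] (S\PP)/S  <  k=6
[7,8] S  lex  "idea"
[3,8] S\PP  >  k=7
[0,8] S  <  k=3

[0,8] S   <
  [0,3] PP   >
    [0,1] "gave" : PP/(PP/S)
    [1,3] PP/S   >
      [1,2] "the" : (PP/S)/PP
      [2,3] "here" : PP
  [3,8] S\PP   >
    [3,7] (S\PP)/S   <
      [3,6] PP   <
        [3,4] "bone" : N
        [4,6] PP\N   <
          [4,5] "park" : NP
          [5,6] "saw" : (PP\N)\NP
      [6,7] "that" : ((S\PP)/S)\PP
    [7,8] "idea" : S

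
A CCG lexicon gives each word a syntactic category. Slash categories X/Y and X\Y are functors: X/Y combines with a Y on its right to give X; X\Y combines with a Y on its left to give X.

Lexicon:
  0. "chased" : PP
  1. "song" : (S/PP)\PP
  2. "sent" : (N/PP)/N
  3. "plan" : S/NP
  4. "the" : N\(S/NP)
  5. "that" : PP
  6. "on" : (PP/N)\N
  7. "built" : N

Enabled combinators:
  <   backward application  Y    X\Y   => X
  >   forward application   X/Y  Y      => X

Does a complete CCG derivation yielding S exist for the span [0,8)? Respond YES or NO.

YES

[0,8] S   >
  [0,2] S/PP   <
    [0,1] "chased" : PP
    [1,2] "song" : (S/PP)\PP
  [2,8] PP   >
    [2,7] PP/N   <
      [2,6] N   >
        [2,5] N/PP   >
          [2,3] "sent" : (N/PP)/N
          [3,5] N   <
            [3,4] "plan" : S/NP
            [4,5] "the" : N\(S/NP)
        [5,6] "that" : PP
      [6,7] "on" : (PP/N)\N
    [7,8] "built" : N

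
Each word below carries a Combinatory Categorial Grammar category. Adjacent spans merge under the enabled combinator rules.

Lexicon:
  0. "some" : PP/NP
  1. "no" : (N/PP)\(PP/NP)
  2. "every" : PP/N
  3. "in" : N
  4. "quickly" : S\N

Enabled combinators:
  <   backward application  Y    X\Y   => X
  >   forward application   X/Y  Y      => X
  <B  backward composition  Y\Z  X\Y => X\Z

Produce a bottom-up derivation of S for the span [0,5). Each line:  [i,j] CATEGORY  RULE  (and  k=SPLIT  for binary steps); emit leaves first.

[0,1] PP/NP  lex  "some"
[1,2] (N/PP)\(PP/NP)  lex  "no"
[0,2] N/PP  <  k=1
[2,3] PP/N  lex  "every"
[3,4] N  lex  "in"
[2,4] PP  >  k=3
[0,4] N  >  k=2
[4,5] S\N  lex  "quickly"
[0,5] S  <  k=4

[0,5] S   <
  [0,4] N   >
    [0,2] N/PP   <
      [0,1] "some" : PP/NP
      [1,2] "no" : (N/PP)\(PP/NP)
    [2,4] PP   >
      [2,3] "every" : PP/N
      [3,4] "in" : N
  [4,5] "quickly" : S\N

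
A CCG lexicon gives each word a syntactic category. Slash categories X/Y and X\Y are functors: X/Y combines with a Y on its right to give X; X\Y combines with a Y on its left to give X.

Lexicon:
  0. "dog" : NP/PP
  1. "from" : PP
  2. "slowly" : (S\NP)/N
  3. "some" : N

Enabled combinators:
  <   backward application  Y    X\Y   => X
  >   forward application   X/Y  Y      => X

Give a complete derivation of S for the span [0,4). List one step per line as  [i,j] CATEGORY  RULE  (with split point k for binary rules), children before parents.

[0,4] S   <
  [0,2] NP   >
    [0,1] "dog" : NP/PP
    [1,2] "from" : PP
  [2,4] S\NP   >
    [2,3] "slowly" : (S\NP)/N
    [3,4] "some" : N

[0,1] NP/PP  lex  "dog"
[1,2] PP  lex  "from"
[0,2] NP  >  k=1
[2,3] (S\NP)/N  lex  "slowly"
[3,4] N  lex  "some"
[2,4] S\NP  >  k=3
[0,4] S  <  k=2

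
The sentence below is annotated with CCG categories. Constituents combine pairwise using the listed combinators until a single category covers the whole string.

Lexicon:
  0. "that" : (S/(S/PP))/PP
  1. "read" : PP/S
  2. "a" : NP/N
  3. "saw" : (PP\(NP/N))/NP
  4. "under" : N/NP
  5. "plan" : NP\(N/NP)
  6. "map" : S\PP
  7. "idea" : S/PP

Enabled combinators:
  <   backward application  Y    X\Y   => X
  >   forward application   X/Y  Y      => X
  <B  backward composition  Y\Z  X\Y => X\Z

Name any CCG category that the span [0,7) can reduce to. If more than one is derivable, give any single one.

[0,8] S   >
  [0,7] S/(S/PP)   >
    [0,1] "that" : (S/(S/PP))/PP
    [1,7] PP   >
      [1,2] "read" : PP/S
      [2,7] S   <
        [2,6] PP   <
          [2,3] "a" : NP/N
          [3,6] PP\(NP/N)   >
            [3,4] "saw" : (PP\(NP/N))/NP
            [4,6] NP   <
              [4,5] "under" : N/NP
              [5,6] "plan" : NP\(N/NP)
        [6,7] "map" : S\PP
  [7,8] "idea" : S/PP

S/(S/PP)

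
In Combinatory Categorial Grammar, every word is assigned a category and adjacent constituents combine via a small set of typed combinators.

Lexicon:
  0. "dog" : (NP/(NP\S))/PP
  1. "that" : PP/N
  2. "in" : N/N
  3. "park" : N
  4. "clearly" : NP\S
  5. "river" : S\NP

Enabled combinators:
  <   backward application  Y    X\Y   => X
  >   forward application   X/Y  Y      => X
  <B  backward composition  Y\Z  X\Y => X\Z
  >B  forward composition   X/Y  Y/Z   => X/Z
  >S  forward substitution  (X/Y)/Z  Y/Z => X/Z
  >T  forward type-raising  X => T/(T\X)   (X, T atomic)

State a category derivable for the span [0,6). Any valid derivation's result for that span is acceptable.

S

[0,6] S   <
  [0,5] NP   >
    [0,4] NP/(NP\S)   >
      [0,1] "dog" : (NP/(NP\S))/PP
      [1,4] PP   >
        [1,3] PP/N   >B
          [1,2] "that" : PP/N
          [2,3] "in" : N/N
        [3,4] "park" : N
    [4,5] "clearly" : NP\S
  [5,6] "river" : S\NP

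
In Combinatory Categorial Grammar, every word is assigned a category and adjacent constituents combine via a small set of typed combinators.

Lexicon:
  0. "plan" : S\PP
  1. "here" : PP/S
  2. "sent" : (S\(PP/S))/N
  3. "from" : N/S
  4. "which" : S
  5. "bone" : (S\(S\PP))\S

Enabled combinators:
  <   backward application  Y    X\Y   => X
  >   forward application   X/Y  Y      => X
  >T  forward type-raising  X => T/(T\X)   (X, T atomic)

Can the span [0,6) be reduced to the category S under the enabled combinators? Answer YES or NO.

[0,6] S   <
  [0,1] "plan" : S\PP
  [1,6] S\(S\PP)   <
    [1,5] S   <
      [1,2] "here" : PP/S
      [2,5] S\(PP/S)   >
        [2,3] "sent" : (S\(PP/S))/N
        [3,5] N   >
          [3,4] "from" : N/S
          [4,5] "which" : S
    [5,6] "bone" : (S\(S\PP))\S

YES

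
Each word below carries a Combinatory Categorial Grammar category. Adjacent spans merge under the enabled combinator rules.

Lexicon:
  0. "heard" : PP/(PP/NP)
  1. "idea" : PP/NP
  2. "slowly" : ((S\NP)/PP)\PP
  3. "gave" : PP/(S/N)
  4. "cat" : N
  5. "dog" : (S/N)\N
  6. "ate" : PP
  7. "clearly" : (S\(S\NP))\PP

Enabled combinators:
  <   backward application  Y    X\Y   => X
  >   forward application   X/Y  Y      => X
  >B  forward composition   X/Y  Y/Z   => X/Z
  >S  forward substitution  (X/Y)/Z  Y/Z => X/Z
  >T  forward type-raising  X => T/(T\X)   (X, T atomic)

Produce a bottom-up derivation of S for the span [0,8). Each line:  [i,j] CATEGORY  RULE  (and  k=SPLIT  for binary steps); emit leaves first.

[0,1] PP/(PP/NP)  lex  "heard"
[1,2] PP/NP  lex  "idea"
[0,2] PP  >  k=1
[2,3] ((S\NP)/PP)\PP  lex  "slowly"
[0,3] (S\NP)/PP  <  k=2
[3,4] PP/(S/N)  lex  "gave"
[4,5] N  lex  "cat"
[5,6] (S/N)\N  lex  "dog"
[4,6] S/N  <  k=5
[3,6] PP  >  k=4
[0,6] S\NP  >  k=3
[6,7] PP  lex  "ate"
[7,8] (S\(S\NP))\PP  lex  "clearly"
[6,8] S\(S\NP)  <  k=7
[0,8] S  <  k=6

[0,8] S   <
  [0,6] S\NP   >
    [0,3] (S\NP)/PP   <
      [0,2] PP   >
        [0,1] "heard" : PP/(PP/NP)
        [1,2] "idea" : PP/NP
      [2,3] "slowly" : ((S\NP)/PP)\PP
    [3,6] PP   >
      [3,4] "gave" : PP/(S/N)
      [4,6] S/N   <
        [4,5] "cat" : N
        [5,6] "dog" : (S/N)\N
  [6,8] S\(S\NP)   <
    [6,7] "ate" : PP
    [7,8] "clearly" : (S\(S\NP))\PP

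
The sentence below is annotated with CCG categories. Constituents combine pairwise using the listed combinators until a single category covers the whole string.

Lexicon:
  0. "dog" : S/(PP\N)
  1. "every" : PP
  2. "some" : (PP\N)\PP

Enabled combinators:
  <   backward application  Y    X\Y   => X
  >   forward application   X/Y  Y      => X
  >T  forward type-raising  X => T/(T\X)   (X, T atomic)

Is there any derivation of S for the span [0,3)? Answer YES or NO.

YES

[0,3] S   >
  [0,1] "dog" : S/(PP\N)
  [1,3] PP\N   <
    [1,2] "every" : PP
    [2,3] "some" : (PP\N)\PP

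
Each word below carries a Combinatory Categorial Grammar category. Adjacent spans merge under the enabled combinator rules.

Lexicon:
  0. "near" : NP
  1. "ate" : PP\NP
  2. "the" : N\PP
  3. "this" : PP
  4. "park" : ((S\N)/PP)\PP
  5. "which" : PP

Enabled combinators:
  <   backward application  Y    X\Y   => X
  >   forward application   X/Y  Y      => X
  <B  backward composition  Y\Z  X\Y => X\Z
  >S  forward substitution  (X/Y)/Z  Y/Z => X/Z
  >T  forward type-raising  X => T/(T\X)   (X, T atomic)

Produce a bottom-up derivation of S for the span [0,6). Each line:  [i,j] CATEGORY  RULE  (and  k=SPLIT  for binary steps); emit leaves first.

[0,6] S   <
  [0,1] "near" : NP
  [1,6] S\NP   <B
    [1,3] N\NP   <B
      [1,2] "ate" : PP\NP
      [2,3] "the" : N\PP
    [3,6] S\N   >
      [3,5] (S\N)/PP   <
        [3,4] "this" : PP
        [4,5] "park" : ((S\N)/PP)\PP
      [5,6] "which" : PP

[0,1] NP  lex  "near"
[1,2] PP\NP  lex  "ate"
[2,3] N\PP  lex  "the"
[1,3] N\NP  <B  k=2
[3,4] PP  lex  "this"
[4,5] ((S\N)/PP)\PP  lex  "park"
[3,5] (S\N)/PP  <  k=4
[5,6] PP  lex  "which"
[3,6] S\N  >  k=5
[1,6] S\NP  <B  k=3
[0,6] S  <  k=1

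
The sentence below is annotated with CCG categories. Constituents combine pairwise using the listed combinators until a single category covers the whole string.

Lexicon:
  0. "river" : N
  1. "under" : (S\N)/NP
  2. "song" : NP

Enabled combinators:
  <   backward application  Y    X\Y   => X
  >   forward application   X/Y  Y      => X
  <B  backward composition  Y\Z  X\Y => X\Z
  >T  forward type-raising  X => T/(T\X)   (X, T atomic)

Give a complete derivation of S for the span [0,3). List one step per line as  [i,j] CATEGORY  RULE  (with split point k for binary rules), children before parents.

[0,3] S   <
  [0,1] "river" : N
  [1,3] S\N   >
    [1,2] "under" : (S\N)/NP
    [2,3] "song" : NP

[0,1] N  lex  "river"
[1,2] (S\N)/NP  lex  "under"
[2,3] NP  lex  "song"
[1,3] S\N  >  k=2
[0,3] S  <  k=1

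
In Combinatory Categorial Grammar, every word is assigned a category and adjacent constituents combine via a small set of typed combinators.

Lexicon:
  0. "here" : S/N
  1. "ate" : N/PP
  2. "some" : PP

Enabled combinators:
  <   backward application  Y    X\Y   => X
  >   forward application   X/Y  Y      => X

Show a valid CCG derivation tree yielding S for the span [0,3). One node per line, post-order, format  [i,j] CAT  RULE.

[0,1] S/N  lex  "here"
[1,2] N/PP  lex  "ate"
[2,3] PP  lex  "some"
[1,3] N  >  k=2
[0,3] S  >  k=1

[0,3] S   >
  [0,1] "here" : S/N
  [1,3] N   >
    [1,2] "ate" : N/PP
    [2,3] "some" : PP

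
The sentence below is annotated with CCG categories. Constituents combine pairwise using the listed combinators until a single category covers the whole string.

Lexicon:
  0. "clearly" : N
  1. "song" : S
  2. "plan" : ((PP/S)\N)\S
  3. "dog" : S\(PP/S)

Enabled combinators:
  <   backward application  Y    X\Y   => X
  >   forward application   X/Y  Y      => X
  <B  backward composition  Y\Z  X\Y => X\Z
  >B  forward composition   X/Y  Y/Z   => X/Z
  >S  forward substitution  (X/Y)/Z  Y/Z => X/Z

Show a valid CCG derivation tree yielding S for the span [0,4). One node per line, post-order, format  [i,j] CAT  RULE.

[0,1] N  lex  "clearly"
[1,2] S  lex  "song"
[2,3] ((PP/S)\N)\S  lex  "plan"
[1,3] (PP/S)\N  <  k=2
[0,3] PP/S  <  k=1
[3,4] S\(PP/S)  lex  "dog"
[0,4] S  <  k=3

[0,4] S   <
  [0,3] PP/S   <
    [0,1] "clearly" : N
    [1,3] (PP/S)\N   <
      [1,2] "song" : S
      [2,3] "plan" : ((PP/S)\N)\S
  [3,4] "dog" : S\(PP/S)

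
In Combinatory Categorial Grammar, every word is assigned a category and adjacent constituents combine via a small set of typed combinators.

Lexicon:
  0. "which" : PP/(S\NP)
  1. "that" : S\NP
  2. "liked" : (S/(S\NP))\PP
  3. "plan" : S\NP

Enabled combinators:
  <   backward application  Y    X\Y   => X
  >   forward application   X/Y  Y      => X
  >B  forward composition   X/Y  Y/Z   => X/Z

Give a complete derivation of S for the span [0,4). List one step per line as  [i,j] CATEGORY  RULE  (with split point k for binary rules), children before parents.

[0,4] S   >
  [0,3] S/(S\NP)   <
    [0,2] PP   >
      [0,1] "which" : PP/(S\NP)
      [1,2] "that" : S\NP
    [2,3] "liked" : (S/(S\NP))\PP
  [3,4] "plan" : S\NP

[0,1] PP/(S\NP)  lex  "which"
[1,2] S\NP  lex  "that"
[0,2] PP  >  k=1
[2,3] (S/(S\NP))\PP  lex  "liked"
[0,3] S/(S\NP)  <  k=2
[3,4] S\NP  lex  "plan"
[0,4] S  >  k=3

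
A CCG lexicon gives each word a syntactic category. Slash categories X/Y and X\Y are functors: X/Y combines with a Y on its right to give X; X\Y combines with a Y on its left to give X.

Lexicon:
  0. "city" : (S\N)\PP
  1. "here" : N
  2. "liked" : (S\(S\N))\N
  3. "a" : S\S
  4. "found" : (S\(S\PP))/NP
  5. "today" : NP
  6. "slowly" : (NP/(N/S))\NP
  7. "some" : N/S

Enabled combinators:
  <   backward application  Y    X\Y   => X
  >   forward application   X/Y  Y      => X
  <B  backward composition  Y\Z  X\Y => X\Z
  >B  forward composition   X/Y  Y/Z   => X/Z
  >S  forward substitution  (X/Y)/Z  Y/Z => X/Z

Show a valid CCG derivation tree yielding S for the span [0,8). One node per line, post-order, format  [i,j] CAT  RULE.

[0,8] S   <
  [0,4] S\PP   <B
    [0,3] S\PP   <B
      [0,1] "city" : (S\N)\PP
      [1,3] S\(S\N)   <
        [1,2] "here" : N
        [2,3] "liked" : (S\(S\N))\N
    [3,4] "a" : S\S
  [4,8] S\(S\PP)   >
    [4,5] "found" : (S\(S\PP))/NP
    [5,8] NP   >
      [5,7] NP/(N/S)   <
        [5,6] "today" : NP
        [6,7] "slowly" : (NP/(N/S))\NP
      [7,8] "some" : N/S

[0,1] (S\N)\PP  lex  "city"
[1,2] N  lex  "here"
[2,3] (S\(S\N))\N  lex  "liked"
[1,3] S\(S\N)  <  k=2
[0,3] S\PP  <B  k=1
[3,4] S\S  lex  "a"
[0,4] S\PP  <B  k=3
[4,5] (S\(S\PP))/NP  lex  "found"
[5,6] NP  lex  "today"
[6,7] (NP/(N/S))\NP  lex  "slowly"
[5,7] NP/(N/S)  <  k=6
[7,8] N/S  lex  "some"
[5,8] NP  >  k=7
[4,8] S\(S\PP)  >  k=5
[0,8] S  <  k=4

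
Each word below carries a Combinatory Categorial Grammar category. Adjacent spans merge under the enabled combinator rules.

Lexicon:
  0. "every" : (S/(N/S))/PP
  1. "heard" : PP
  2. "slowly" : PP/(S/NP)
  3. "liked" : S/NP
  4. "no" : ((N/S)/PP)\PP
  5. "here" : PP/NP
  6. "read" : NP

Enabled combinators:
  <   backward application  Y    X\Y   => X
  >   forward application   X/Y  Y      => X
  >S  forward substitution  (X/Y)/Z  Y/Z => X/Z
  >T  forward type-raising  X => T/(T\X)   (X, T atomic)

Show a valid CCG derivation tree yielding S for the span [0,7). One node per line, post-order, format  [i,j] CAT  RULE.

[0,7] S   >
  [0,2] S/(N/S)   >
    [0,1] "every" : (S/(N/S))/PP
    [1,2] "heard" : PP
  [2,7] N/S   >
    [2,5] (N/S)/PP   <
      [2,4] PP   >
        [2,3] "slowly" : PP/(S/NP)
        [3,4] "liked" : S/NP
      [4,5] "no" : ((N/S)/PP)\PP
    [5,7] PP   >
      [5,6] "here" : PP/NP
      [6,7] "read" : NP

[0,1] (S/(N/S))/PP  lex  "every"
[1,2] PP  lex  "heard"
[0,2] S/(N/S)  >  k=1
[2,3] PP/(S/NP)  lex  "slowly"
[3,4] S/NP  lex  "liked"
[2,4] PP  >  k=3
[4,5] ((N/S)/PP)\PP  lex  "no"
[2,5] (N/S)/PP  <  k=4
[5,6] PP/NP  lex  "here"
[6,7] NP  lex  "read"
[5,7] PP  >  k=6
[2,7] N/S  >  k=5
[0,7] S  >  k=2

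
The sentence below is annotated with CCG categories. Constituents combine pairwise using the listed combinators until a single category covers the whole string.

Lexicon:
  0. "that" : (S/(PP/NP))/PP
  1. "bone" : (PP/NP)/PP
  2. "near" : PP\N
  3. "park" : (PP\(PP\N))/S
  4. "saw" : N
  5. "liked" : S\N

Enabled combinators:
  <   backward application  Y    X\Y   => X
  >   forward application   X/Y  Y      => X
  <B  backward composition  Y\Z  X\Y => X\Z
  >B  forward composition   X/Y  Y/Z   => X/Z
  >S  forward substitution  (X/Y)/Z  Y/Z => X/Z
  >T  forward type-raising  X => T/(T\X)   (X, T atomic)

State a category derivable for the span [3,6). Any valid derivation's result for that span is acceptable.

PP\(PP\N)

[0,6] S   >
  [0,2] S/PP   >S
    [0,1] "that" : (S/(PP/NP))/PP
    [1,2] "bone" : (PP/NP)/PP
  [2,6] PP   <
    [2,3] "near" : PP\N
    [3,6] PP\(PP\N)   >
      [3,4] "park" : (PP\(PP\N))/S
      [4,6] S   <
        [4,5] "saw" : N
        [5,6] "liked" : S\N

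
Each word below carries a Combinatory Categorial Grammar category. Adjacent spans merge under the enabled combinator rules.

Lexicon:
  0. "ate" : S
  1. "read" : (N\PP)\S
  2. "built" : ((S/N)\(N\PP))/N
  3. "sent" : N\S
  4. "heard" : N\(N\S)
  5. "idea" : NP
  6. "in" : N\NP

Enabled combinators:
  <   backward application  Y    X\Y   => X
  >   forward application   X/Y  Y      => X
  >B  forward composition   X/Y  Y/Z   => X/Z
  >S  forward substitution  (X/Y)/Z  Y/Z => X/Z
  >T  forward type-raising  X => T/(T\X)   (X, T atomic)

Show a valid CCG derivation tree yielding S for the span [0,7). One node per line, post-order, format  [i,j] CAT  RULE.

[0,1] S  lex  "ate"
[1,2] (N\PP)\S  lex  "read"
[0,2] N\PP  <  k=1
[2,3] ((S/N)\(N\PP))/N  lex  "built"
[3,4] N\S  lex  "sent"
[4,5] N\(N\S)  lex  "heard"
[3,5] N  <  k=4
[2,5] (S/N)\(N\PP)  >  k=3
[0,5] S/N  <  k=2
[5,6] NP  lex  "idea"
[5,6] N/(N\NP)  >T
[6,7] N\NP  lex  "in"
[5,7] N  >  k=6
[0,7] S  >  k=5

[0,7] S   >
  [0,5] S/N   <
    [0,2] N\PP   <
      [0,1] "ate" : S
      [1,2] "read" : (N\PP)\S
    [2,5] (S/N)\(N\PP)   >
      [2,3] "built" : ((S/N)\(N\PP))/N
      [3,5] N   <
        [3,4] "sent" : N\S
        [4,5] "heard" : N\(N\S)
  [5,7] N   >
    [5,6] N/(N\NP)   >T
      [5,6] "idea" : NP
    [6,7] "in" : N\NP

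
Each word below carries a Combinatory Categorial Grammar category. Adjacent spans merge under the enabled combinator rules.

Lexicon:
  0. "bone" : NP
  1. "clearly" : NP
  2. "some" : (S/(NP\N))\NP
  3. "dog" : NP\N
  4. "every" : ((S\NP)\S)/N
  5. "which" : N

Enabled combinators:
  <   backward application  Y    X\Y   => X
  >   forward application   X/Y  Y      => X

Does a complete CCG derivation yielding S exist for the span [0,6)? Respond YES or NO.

YES

[0,6] S   <
  [0,1] "bone" : NP
  [1,6] S\NP   <
    [1,4] S   >
      [1,3] S/(NP\N)   <
        [1,2] "clearly" : NP
        [2,3] "some" : (S/(NP\N))\NP
      [3,4] "dog" : NP\N
    [4,6] (S\NP)\S   >
      [4,5] "every" : ((S\NP)\S)/N
      [5,6] "which" : N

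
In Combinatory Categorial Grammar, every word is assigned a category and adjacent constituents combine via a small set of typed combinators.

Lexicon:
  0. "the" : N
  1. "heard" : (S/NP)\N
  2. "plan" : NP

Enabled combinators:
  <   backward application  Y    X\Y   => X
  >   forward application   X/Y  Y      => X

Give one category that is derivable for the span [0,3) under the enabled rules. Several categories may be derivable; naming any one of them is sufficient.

S

[0,3] S   >
  [0,2] S/NP   <
    [0,1] "the" : N
    [1,2] "heard" : (S/NP)\N
  [2,3] "plan" : NP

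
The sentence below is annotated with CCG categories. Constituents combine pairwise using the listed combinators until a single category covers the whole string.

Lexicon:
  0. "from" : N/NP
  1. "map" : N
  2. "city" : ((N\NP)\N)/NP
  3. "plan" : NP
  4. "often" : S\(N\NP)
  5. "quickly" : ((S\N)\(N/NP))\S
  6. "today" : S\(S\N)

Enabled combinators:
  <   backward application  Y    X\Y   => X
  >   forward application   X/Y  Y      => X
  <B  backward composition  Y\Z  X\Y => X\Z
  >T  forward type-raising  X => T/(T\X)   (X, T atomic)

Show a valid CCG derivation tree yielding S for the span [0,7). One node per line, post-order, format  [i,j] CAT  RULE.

[0,1] N/NP  lex  "from"
[1,2] N  lex  "map"
[2,3] ((N\NP)\N)/NP  lex  "city"
[3,4] NP  lex  "plan"
[2,4] (N\NP)\N  >  k=3
[4,5] S\(N\NP)  lex  "often"
[2,5] S\N  <B  k=4
[1,5] S  <  k=2
[5,6] ((S\N)\(N/NP))\S  lex  "quickly"
[1,6] (S\N)\(N/NP)  <  k=5
[0,6] S\N  <  k=1
[6,7] S\(S\N)  lex  "today"
[0,7] S  <  k=6

[0,7] S   <
  [0,6] S\N   <
    [0,1] "from" : N/NP
    [1,6] (S\N)\(N/NP)   <
      [1,5] S   <
        [1,2] "map" : N
        [2,5] S\N   <B
          [2,4] (N\NP)\N   >
            [2,3] "city" : ((N\NP)\N)/NP
            [3,4] "plan" : NP
          [4,5] "often" : S\(N\NP)
      [5,6] "quickly" : ((S\N)\(N/NP))\S
  [6,7] "today" : S\(S\N)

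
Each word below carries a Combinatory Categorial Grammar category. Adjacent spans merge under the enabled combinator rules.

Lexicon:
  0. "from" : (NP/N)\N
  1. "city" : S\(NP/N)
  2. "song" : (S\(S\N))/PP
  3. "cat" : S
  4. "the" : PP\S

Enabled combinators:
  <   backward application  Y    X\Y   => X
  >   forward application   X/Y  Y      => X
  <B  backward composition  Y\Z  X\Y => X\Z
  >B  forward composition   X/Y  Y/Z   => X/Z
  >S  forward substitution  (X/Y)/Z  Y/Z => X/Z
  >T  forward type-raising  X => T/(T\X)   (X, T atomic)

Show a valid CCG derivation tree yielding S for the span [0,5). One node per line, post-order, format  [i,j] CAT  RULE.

[0,1] (NP/N)\N  lex  "from"
[1,2] S\(NP/N)  lex  "city"
[0,2] S\N  <B  k=1
[2,3] (S\(S\N))/PP  lex  "song"
[3,4] S  lex  "cat"
[3,4] PP/(PP\S)  >T
[4,5] PP\S  lex  "the"
[3,5] PP  >  k=4
[2,5] S\(S\N)  >  k=3
[0,5] S  <  k=2

[0,5] S   <
  [0,2] S\N   <B
    [0,1] "from" : (NP/N)\N
    [1,2] "city" : S\(NP/N)
  [2,5] S\(S\N)   >
    [2,3] "song" : (S\(S\N))/PP
    [3,5] PP   >
      [3,4] PP/(PP\S)   >T
        [3,4] "cat" : S
      [4,5] "the" : PP\S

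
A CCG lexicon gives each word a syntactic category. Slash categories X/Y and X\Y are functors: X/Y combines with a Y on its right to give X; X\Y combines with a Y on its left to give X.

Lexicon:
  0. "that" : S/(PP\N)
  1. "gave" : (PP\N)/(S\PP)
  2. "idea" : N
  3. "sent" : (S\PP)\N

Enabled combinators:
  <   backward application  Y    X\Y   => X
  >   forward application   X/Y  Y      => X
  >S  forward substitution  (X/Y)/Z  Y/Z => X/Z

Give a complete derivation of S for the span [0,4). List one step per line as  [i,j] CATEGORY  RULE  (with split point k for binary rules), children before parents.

[0,4] S   >
  [0,1] "that" : S/(PP\N)
  [1,4] PP\N   >
    [1,2] "gave" : (PP\N)/(S\PP)
    [2,4] S\PP   <
      [2,3] "idea" : N
      [3,4] "sent" : (S\PP)\N

[0,1] S/(PP\N)  lex  "that"
[1,2] (PP\N)/(S\PP)  lex  "gave"
[2,3] N  lex  "idea"
[3,4] (S\PP)\N  lex  "sent"
[2,4] S\PP  <  k=3
[1,4] PP\N  >  k=2
[0,4] S  >  k=1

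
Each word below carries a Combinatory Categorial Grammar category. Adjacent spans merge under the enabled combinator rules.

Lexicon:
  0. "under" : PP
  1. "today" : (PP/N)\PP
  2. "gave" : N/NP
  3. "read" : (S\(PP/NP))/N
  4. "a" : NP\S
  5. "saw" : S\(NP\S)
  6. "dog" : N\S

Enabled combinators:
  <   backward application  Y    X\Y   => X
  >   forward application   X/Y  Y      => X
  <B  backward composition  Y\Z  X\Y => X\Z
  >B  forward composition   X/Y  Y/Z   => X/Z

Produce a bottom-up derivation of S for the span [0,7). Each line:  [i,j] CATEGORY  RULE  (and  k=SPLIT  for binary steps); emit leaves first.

[0,1] PP  lex  "under"
[1,2] (PP/N)\PP  lex  "today"
[0,2] PP/N  <  k=1
[2,3] N/NP  lex  "gave"
[0,3] PP/NP  >B  k=2
[3,4] (S\(PP/NP))/N  lex  "read"
[4,5] NP\S  lex  "a"
[5,6] S\(NP\S)  lex  "saw"
[4,6] S  <  k=5
[6,7] N\S  lex  "dog"
[4,7] N  <  k=6
[3,7] S\(PP/NP)  >  k=4
[0,7] S  <  k=3

[0,7] S   <
  [0,3] PP/NP   >B
    [0,2] PP/N   <
      [0,1] "under" : PP
      [1,2] "today" : (PP/N)\PP
    [2,3] "gave" : N/NP
  [3,7] S\(PP/NP)   >
    [3,4] "read" : (S\(PP/NP))/N
    [4,7] N   <
      [4,6] S   <
        [4,5] "a" : NP\S
        [5,6] "saw" : S\(NP\S)
      [6,7] "dog" : N\S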